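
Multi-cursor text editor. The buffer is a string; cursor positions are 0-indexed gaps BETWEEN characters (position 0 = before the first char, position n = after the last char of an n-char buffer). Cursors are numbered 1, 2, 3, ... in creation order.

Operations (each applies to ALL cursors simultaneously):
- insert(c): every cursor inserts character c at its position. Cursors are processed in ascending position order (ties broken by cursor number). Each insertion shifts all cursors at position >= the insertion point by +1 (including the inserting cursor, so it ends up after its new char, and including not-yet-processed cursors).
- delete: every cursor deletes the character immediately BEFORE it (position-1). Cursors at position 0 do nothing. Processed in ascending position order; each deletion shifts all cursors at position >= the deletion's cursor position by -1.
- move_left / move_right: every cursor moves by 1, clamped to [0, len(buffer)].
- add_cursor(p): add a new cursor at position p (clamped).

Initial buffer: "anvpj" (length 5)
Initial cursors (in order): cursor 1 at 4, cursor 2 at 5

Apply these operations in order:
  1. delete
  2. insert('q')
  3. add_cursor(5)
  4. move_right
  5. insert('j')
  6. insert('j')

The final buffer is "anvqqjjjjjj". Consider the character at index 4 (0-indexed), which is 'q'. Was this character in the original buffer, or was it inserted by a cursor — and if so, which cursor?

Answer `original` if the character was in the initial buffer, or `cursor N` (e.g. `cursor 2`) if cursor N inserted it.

Answer: cursor 2

Derivation:
After op 1 (delete): buffer="anv" (len 3), cursors c1@3 c2@3, authorship ...
After op 2 (insert('q')): buffer="anvqq" (len 5), cursors c1@5 c2@5, authorship ...12
After op 3 (add_cursor(5)): buffer="anvqq" (len 5), cursors c1@5 c2@5 c3@5, authorship ...12
After op 4 (move_right): buffer="anvqq" (len 5), cursors c1@5 c2@5 c3@5, authorship ...12
After op 5 (insert('j')): buffer="anvqqjjj" (len 8), cursors c1@8 c2@8 c3@8, authorship ...12123
After op 6 (insert('j')): buffer="anvqqjjjjjj" (len 11), cursors c1@11 c2@11 c3@11, authorship ...12123123
Authorship (.=original, N=cursor N): . . . 1 2 1 2 3 1 2 3
Index 4: author = 2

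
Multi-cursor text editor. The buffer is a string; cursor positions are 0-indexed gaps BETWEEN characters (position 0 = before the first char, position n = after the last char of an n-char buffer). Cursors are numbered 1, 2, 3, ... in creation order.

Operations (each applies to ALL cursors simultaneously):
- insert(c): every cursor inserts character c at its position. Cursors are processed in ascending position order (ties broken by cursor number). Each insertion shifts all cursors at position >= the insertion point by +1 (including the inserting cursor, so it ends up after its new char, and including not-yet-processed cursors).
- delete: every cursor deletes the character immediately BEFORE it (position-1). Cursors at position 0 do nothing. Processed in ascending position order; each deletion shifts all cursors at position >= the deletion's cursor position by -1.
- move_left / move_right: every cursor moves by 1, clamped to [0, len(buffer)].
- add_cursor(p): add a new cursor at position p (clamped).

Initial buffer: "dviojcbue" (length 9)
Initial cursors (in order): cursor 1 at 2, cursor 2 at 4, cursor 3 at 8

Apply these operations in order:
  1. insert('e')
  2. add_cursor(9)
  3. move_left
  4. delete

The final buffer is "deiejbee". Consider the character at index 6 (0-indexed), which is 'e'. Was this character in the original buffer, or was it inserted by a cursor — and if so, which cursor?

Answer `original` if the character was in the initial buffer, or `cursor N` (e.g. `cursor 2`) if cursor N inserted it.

Answer: cursor 3

Derivation:
After op 1 (insert('e')): buffer="dveioejcbuee" (len 12), cursors c1@3 c2@6 c3@11, authorship ..1..2....3.
After op 2 (add_cursor(9)): buffer="dveioejcbuee" (len 12), cursors c1@3 c2@6 c4@9 c3@11, authorship ..1..2....3.
After op 3 (move_left): buffer="dveioejcbuee" (len 12), cursors c1@2 c2@5 c4@8 c3@10, authorship ..1..2....3.
After op 4 (delete): buffer="deiejbee" (len 8), cursors c1@1 c2@3 c4@5 c3@6, authorship .1.2..3.
Authorship (.=original, N=cursor N): . 1 . 2 . . 3 .
Index 6: author = 3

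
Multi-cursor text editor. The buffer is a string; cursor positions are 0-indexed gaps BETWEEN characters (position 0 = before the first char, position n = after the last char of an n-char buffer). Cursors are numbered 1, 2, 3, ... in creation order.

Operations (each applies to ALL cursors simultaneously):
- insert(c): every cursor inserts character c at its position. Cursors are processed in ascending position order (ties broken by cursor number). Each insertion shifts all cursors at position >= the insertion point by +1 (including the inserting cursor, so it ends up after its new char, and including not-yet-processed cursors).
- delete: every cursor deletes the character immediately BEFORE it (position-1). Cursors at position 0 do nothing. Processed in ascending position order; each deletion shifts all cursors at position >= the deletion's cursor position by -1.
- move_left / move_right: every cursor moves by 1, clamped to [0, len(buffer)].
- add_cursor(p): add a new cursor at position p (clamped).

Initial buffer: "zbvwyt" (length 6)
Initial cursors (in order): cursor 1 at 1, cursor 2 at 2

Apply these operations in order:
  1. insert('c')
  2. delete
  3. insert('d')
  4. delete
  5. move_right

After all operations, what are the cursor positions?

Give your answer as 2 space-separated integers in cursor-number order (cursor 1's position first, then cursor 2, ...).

After op 1 (insert('c')): buffer="zcbcvwyt" (len 8), cursors c1@2 c2@4, authorship .1.2....
After op 2 (delete): buffer="zbvwyt" (len 6), cursors c1@1 c2@2, authorship ......
After op 3 (insert('d')): buffer="zdbdvwyt" (len 8), cursors c1@2 c2@4, authorship .1.2....
After op 4 (delete): buffer="zbvwyt" (len 6), cursors c1@1 c2@2, authorship ......
After op 5 (move_right): buffer="zbvwyt" (len 6), cursors c1@2 c2@3, authorship ......

Answer: 2 3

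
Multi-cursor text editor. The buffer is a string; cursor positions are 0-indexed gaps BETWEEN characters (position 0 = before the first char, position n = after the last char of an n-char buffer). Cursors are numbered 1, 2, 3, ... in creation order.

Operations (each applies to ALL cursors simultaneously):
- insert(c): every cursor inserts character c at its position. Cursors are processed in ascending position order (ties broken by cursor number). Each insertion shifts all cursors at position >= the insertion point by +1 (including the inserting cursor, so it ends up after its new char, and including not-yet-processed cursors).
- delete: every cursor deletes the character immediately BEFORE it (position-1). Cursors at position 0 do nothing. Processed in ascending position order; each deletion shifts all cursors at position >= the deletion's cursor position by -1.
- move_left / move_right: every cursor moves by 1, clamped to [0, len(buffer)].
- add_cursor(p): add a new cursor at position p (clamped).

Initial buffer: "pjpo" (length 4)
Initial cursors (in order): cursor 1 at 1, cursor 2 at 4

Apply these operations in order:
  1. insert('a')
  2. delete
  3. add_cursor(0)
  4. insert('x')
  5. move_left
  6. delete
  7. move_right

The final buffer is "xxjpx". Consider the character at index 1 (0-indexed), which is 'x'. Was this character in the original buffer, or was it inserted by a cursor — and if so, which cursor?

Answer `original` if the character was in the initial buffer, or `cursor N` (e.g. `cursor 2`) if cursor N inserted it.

After op 1 (insert('a')): buffer="pajpoa" (len 6), cursors c1@2 c2@6, authorship .1...2
After op 2 (delete): buffer="pjpo" (len 4), cursors c1@1 c2@4, authorship ....
After op 3 (add_cursor(0)): buffer="pjpo" (len 4), cursors c3@0 c1@1 c2@4, authorship ....
After op 4 (insert('x')): buffer="xpxjpox" (len 7), cursors c3@1 c1@3 c2@7, authorship 3.1...2
After op 5 (move_left): buffer="xpxjpox" (len 7), cursors c3@0 c1@2 c2@6, authorship 3.1...2
After op 6 (delete): buffer="xxjpx" (len 5), cursors c3@0 c1@1 c2@4, authorship 31..2
After op 7 (move_right): buffer="xxjpx" (len 5), cursors c3@1 c1@2 c2@5, authorship 31..2
Authorship (.=original, N=cursor N): 3 1 . . 2
Index 1: author = 1

Answer: cursor 1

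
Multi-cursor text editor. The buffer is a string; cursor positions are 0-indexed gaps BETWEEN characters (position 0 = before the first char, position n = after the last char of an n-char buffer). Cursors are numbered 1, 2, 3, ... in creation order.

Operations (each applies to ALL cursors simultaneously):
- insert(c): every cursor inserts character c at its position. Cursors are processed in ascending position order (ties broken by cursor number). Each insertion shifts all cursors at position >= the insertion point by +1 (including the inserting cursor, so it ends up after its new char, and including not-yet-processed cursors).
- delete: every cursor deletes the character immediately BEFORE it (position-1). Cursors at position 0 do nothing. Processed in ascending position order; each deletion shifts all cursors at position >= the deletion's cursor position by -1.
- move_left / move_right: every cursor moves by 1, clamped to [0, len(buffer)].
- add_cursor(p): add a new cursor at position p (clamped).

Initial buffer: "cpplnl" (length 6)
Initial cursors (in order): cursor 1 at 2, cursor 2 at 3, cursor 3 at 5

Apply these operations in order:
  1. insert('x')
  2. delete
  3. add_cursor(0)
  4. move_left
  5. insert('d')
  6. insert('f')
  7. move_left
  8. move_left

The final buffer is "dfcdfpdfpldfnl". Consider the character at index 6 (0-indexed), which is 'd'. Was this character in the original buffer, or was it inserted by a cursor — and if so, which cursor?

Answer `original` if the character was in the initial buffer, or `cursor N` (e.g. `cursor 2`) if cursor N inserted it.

Answer: cursor 2

Derivation:
After op 1 (insert('x')): buffer="cpxpxlnxl" (len 9), cursors c1@3 c2@5 c3@8, authorship ..1.2..3.
After op 2 (delete): buffer="cpplnl" (len 6), cursors c1@2 c2@3 c3@5, authorship ......
After op 3 (add_cursor(0)): buffer="cpplnl" (len 6), cursors c4@0 c1@2 c2@3 c3@5, authorship ......
After op 4 (move_left): buffer="cpplnl" (len 6), cursors c4@0 c1@1 c2@2 c3@4, authorship ......
After op 5 (insert('d')): buffer="dcdpdpldnl" (len 10), cursors c4@1 c1@3 c2@5 c3@8, authorship 4.1.2..3..
After op 6 (insert('f')): buffer="dfcdfpdfpldfnl" (len 14), cursors c4@2 c1@5 c2@8 c3@12, authorship 44.11.22..33..
After op 7 (move_left): buffer="dfcdfpdfpldfnl" (len 14), cursors c4@1 c1@4 c2@7 c3@11, authorship 44.11.22..33..
After op 8 (move_left): buffer="dfcdfpdfpldfnl" (len 14), cursors c4@0 c1@3 c2@6 c3@10, authorship 44.11.22..33..
Authorship (.=original, N=cursor N): 4 4 . 1 1 . 2 2 . . 3 3 . .
Index 6: author = 2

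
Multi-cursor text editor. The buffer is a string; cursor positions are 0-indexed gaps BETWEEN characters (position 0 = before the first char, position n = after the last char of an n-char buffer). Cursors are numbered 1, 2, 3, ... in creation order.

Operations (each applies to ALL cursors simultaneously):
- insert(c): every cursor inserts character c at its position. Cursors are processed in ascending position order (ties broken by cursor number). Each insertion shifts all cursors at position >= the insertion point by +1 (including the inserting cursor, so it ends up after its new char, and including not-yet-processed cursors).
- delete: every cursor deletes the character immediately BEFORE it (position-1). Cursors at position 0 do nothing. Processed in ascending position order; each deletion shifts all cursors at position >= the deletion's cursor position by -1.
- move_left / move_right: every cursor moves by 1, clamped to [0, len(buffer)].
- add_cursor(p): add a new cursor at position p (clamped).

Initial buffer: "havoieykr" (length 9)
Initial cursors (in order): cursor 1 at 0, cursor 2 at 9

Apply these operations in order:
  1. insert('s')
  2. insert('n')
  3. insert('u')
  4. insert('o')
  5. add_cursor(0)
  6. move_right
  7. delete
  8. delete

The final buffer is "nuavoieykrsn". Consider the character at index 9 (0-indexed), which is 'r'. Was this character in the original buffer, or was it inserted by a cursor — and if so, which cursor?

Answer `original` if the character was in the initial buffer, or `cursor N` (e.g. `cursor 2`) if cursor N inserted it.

Answer: original

Derivation:
After op 1 (insert('s')): buffer="shavoieykrs" (len 11), cursors c1@1 c2@11, authorship 1.........2
After op 2 (insert('n')): buffer="snhavoieykrsn" (len 13), cursors c1@2 c2@13, authorship 11.........22
After op 3 (insert('u')): buffer="snuhavoieykrsnu" (len 15), cursors c1@3 c2@15, authorship 111.........222
After op 4 (insert('o')): buffer="snuohavoieykrsnuo" (len 17), cursors c1@4 c2@17, authorship 1111.........2222
After op 5 (add_cursor(0)): buffer="snuohavoieykrsnuo" (len 17), cursors c3@0 c1@4 c2@17, authorship 1111.........2222
After op 6 (move_right): buffer="snuohavoieykrsnuo" (len 17), cursors c3@1 c1@5 c2@17, authorship 1111.........2222
After op 7 (delete): buffer="nuoavoieykrsnu" (len 14), cursors c3@0 c1@3 c2@14, authorship 111........222
After op 8 (delete): buffer="nuavoieykrsn" (len 12), cursors c3@0 c1@2 c2@12, authorship 11........22
Authorship (.=original, N=cursor N): 1 1 . . . . . . . . 2 2
Index 9: author = original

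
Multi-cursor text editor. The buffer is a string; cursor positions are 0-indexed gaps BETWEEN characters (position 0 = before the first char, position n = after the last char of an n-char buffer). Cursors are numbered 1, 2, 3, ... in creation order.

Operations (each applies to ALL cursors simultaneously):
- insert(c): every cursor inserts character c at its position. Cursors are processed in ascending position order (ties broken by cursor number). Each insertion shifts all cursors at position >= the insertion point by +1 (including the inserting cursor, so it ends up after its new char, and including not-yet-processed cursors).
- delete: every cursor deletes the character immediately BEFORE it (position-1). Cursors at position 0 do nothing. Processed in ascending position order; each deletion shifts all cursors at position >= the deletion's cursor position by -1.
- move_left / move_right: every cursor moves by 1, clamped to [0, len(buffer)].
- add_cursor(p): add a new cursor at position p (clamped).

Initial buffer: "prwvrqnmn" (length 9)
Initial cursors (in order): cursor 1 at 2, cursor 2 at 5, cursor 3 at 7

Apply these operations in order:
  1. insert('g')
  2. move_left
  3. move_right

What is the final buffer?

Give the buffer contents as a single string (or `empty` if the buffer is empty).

After op 1 (insert('g')): buffer="prgwvrgqngmn" (len 12), cursors c1@3 c2@7 c3@10, authorship ..1...2..3..
After op 2 (move_left): buffer="prgwvrgqngmn" (len 12), cursors c1@2 c2@6 c3@9, authorship ..1...2..3..
After op 3 (move_right): buffer="prgwvrgqngmn" (len 12), cursors c1@3 c2@7 c3@10, authorship ..1...2..3..

Answer: prgwvrgqngmn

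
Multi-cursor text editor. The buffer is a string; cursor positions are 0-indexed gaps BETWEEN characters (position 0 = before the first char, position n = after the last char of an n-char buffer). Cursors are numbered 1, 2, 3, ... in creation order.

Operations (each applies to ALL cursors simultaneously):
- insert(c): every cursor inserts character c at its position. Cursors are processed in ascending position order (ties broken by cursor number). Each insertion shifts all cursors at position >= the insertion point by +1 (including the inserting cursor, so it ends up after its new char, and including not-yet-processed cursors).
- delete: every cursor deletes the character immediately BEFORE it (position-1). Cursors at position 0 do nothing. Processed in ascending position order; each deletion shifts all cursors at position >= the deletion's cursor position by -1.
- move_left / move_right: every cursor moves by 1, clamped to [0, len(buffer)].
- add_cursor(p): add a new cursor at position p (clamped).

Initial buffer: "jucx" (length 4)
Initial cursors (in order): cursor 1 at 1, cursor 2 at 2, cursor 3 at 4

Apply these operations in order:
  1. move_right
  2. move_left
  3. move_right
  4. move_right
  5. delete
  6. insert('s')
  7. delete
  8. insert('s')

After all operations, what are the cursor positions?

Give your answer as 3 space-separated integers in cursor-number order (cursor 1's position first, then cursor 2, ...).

Answer: 4 4 4

Derivation:
After op 1 (move_right): buffer="jucx" (len 4), cursors c1@2 c2@3 c3@4, authorship ....
After op 2 (move_left): buffer="jucx" (len 4), cursors c1@1 c2@2 c3@3, authorship ....
After op 3 (move_right): buffer="jucx" (len 4), cursors c1@2 c2@3 c3@4, authorship ....
After op 4 (move_right): buffer="jucx" (len 4), cursors c1@3 c2@4 c3@4, authorship ....
After op 5 (delete): buffer="j" (len 1), cursors c1@1 c2@1 c3@1, authorship .
After op 6 (insert('s')): buffer="jsss" (len 4), cursors c1@4 c2@4 c3@4, authorship .123
After op 7 (delete): buffer="j" (len 1), cursors c1@1 c2@1 c3@1, authorship .
After op 8 (insert('s')): buffer="jsss" (len 4), cursors c1@4 c2@4 c3@4, authorship .123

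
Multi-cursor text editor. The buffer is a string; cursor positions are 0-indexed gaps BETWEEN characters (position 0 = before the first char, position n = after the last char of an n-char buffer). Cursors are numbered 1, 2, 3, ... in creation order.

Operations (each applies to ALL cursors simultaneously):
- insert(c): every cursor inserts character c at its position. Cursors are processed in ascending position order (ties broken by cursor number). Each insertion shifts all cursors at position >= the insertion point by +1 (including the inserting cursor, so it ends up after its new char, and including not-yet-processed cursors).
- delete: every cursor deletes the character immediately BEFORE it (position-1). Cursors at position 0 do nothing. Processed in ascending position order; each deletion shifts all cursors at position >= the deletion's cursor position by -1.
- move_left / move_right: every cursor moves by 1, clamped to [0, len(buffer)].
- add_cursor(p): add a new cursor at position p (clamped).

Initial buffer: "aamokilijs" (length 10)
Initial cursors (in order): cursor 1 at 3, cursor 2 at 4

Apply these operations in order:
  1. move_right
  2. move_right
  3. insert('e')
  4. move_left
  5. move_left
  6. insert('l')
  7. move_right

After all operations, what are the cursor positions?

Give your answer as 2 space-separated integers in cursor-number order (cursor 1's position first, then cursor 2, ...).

Answer: 6 9

Derivation:
After op 1 (move_right): buffer="aamokilijs" (len 10), cursors c1@4 c2@5, authorship ..........
After op 2 (move_right): buffer="aamokilijs" (len 10), cursors c1@5 c2@6, authorship ..........
After op 3 (insert('e')): buffer="aamokeielijs" (len 12), cursors c1@6 c2@8, authorship .....1.2....
After op 4 (move_left): buffer="aamokeielijs" (len 12), cursors c1@5 c2@7, authorship .....1.2....
After op 5 (move_left): buffer="aamokeielijs" (len 12), cursors c1@4 c2@6, authorship .....1.2....
After op 6 (insert('l')): buffer="aamolkelielijs" (len 14), cursors c1@5 c2@8, authorship ....1.12.2....
After op 7 (move_right): buffer="aamolkelielijs" (len 14), cursors c1@6 c2@9, authorship ....1.12.2....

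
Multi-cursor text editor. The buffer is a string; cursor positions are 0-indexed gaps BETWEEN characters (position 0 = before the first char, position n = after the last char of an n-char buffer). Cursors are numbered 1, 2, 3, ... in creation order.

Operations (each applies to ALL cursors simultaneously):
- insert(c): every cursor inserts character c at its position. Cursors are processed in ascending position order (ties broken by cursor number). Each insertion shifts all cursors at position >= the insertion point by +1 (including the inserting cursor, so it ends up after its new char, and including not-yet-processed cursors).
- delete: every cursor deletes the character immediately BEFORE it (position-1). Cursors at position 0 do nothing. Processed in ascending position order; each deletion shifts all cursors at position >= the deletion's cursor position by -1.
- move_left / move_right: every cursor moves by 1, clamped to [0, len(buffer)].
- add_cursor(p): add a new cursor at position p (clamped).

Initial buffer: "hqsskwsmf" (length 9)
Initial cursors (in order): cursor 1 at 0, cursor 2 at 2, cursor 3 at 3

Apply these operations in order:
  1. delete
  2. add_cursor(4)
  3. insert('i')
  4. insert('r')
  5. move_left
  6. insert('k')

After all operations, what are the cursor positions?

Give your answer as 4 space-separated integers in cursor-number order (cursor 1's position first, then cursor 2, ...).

Answer: 2 9 9 15

Derivation:
After op 1 (delete): buffer="hskwsmf" (len 7), cursors c1@0 c2@1 c3@1, authorship .......
After op 2 (add_cursor(4)): buffer="hskwsmf" (len 7), cursors c1@0 c2@1 c3@1 c4@4, authorship .......
After op 3 (insert('i')): buffer="ihiiskwismf" (len 11), cursors c1@1 c2@4 c3@4 c4@8, authorship 1.23...4...
After op 4 (insert('r')): buffer="irhiirrskwirsmf" (len 15), cursors c1@2 c2@7 c3@7 c4@12, authorship 11.2323...44...
After op 5 (move_left): buffer="irhiirrskwirsmf" (len 15), cursors c1@1 c2@6 c3@6 c4@11, authorship 11.2323...44...
After op 6 (insert('k')): buffer="ikrhiirkkrskwikrsmf" (len 19), cursors c1@2 c2@9 c3@9 c4@15, authorship 111.232233...444...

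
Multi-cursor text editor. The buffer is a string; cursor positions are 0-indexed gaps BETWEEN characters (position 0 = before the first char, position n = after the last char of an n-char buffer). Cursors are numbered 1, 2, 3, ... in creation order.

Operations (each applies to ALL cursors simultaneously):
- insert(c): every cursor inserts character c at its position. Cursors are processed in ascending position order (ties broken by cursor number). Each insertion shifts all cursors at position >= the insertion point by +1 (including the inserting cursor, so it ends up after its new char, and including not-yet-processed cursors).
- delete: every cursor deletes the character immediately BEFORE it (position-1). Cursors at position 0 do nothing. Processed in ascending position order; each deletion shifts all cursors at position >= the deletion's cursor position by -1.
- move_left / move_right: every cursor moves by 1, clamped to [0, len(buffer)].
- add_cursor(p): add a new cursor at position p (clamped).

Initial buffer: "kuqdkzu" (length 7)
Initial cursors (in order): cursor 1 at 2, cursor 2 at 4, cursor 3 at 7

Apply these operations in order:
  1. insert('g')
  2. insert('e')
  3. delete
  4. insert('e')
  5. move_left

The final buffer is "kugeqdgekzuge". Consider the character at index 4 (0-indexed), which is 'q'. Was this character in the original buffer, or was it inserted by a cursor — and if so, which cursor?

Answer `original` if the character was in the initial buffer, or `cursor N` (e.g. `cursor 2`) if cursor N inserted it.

Answer: original

Derivation:
After op 1 (insert('g')): buffer="kugqdgkzug" (len 10), cursors c1@3 c2@6 c3@10, authorship ..1..2...3
After op 2 (insert('e')): buffer="kugeqdgekzuge" (len 13), cursors c1@4 c2@8 c3@13, authorship ..11..22...33
After op 3 (delete): buffer="kugqdgkzug" (len 10), cursors c1@3 c2@6 c3@10, authorship ..1..2...3
After op 4 (insert('e')): buffer="kugeqdgekzuge" (len 13), cursors c1@4 c2@8 c3@13, authorship ..11..22...33
After op 5 (move_left): buffer="kugeqdgekzuge" (len 13), cursors c1@3 c2@7 c3@12, authorship ..11..22...33
Authorship (.=original, N=cursor N): . . 1 1 . . 2 2 . . . 3 3
Index 4: author = original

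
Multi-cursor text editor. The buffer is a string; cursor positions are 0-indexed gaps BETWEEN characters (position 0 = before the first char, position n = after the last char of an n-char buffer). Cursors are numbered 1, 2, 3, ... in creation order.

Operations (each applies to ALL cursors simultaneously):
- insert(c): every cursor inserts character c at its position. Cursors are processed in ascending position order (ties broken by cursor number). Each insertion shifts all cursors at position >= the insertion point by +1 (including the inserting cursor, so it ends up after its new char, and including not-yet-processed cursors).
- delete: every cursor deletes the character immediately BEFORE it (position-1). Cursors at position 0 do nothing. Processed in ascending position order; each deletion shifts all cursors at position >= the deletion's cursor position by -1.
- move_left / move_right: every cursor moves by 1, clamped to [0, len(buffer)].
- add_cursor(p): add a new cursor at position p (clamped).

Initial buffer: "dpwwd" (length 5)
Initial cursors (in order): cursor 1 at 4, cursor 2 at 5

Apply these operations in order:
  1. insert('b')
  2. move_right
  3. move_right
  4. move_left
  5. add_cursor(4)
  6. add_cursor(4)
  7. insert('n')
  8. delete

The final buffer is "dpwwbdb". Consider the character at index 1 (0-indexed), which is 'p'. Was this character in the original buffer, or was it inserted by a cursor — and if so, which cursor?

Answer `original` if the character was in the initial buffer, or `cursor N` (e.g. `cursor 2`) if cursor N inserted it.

After op 1 (insert('b')): buffer="dpwwbdb" (len 7), cursors c1@5 c2@7, authorship ....1.2
After op 2 (move_right): buffer="dpwwbdb" (len 7), cursors c1@6 c2@7, authorship ....1.2
After op 3 (move_right): buffer="dpwwbdb" (len 7), cursors c1@7 c2@7, authorship ....1.2
After op 4 (move_left): buffer="dpwwbdb" (len 7), cursors c1@6 c2@6, authorship ....1.2
After op 5 (add_cursor(4)): buffer="dpwwbdb" (len 7), cursors c3@4 c1@6 c2@6, authorship ....1.2
After op 6 (add_cursor(4)): buffer="dpwwbdb" (len 7), cursors c3@4 c4@4 c1@6 c2@6, authorship ....1.2
After op 7 (insert('n')): buffer="dpwwnnbdnnb" (len 11), cursors c3@6 c4@6 c1@10 c2@10, authorship ....341.122
After op 8 (delete): buffer="dpwwbdb" (len 7), cursors c3@4 c4@4 c1@6 c2@6, authorship ....1.2
Authorship (.=original, N=cursor N): . . . . 1 . 2
Index 1: author = original

Answer: original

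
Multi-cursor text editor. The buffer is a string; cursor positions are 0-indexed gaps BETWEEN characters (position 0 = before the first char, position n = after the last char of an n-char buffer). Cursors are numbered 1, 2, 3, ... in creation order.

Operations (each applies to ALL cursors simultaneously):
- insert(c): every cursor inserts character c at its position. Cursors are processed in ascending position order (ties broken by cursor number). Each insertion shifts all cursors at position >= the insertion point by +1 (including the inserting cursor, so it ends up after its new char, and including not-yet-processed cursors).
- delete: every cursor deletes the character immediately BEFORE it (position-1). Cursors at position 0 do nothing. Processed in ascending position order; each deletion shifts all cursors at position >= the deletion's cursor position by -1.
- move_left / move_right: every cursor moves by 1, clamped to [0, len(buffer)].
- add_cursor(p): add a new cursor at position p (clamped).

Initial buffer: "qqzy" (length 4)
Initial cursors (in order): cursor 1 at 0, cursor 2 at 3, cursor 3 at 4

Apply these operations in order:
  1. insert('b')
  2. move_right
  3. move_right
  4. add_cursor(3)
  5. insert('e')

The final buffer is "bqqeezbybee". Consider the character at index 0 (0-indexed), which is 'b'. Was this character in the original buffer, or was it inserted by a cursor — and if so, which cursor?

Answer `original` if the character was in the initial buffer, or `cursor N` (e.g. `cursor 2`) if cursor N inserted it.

After op 1 (insert('b')): buffer="bqqzbyb" (len 7), cursors c1@1 c2@5 c3@7, authorship 1...2.3
After op 2 (move_right): buffer="bqqzbyb" (len 7), cursors c1@2 c2@6 c3@7, authorship 1...2.3
After op 3 (move_right): buffer="bqqzbyb" (len 7), cursors c1@3 c2@7 c3@7, authorship 1...2.3
After op 4 (add_cursor(3)): buffer="bqqzbyb" (len 7), cursors c1@3 c4@3 c2@7 c3@7, authorship 1...2.3
After op 5 (insert('e')): buffer="bqqeezbybee" (len 11), cursors c1@5 c4@5 c2@11 c3@11, authorship 1..14.2.323
Authorship (.=original, N=cursor N): 1 . . 1 4 . 2 . 3 2 3
Index 0: author = 1

Answer: cursor 1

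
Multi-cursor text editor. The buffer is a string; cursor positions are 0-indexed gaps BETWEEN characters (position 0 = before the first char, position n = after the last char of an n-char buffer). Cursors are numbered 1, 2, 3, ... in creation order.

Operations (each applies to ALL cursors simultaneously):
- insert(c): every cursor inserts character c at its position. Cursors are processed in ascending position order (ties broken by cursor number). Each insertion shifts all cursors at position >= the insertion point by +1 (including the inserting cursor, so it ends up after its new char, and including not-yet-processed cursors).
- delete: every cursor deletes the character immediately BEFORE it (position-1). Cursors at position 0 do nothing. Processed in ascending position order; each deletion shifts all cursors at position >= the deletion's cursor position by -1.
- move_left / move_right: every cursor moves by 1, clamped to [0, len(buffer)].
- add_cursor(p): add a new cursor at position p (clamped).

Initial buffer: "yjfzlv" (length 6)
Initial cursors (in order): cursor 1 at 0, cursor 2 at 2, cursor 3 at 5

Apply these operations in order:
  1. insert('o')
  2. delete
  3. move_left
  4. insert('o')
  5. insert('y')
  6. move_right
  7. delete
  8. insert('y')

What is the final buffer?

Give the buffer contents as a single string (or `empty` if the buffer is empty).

After op 1 (insert('o')): buffer="oyjofzlov" (len 9), cursors c1@1 c2@4 c3@8, authorship 1..2...3.
After op 2 (delete): buffer="yjfzlv" (len 6), cursors c1@0 c2@2 c3@5, authorship ......
After op 3 (move_left): buffer="yjfzlv" (len 6), cursors c1@0 c2@1 c3@4, authorship ......
After op 4 (insert('o')): buffer="oyojfzolv" (len 9), cursors c1@1 c2@3 c3@7, authorship 1.2...3..
After op 5 (insert('y')): buffer="oyyoyjfzoylv" (len 12), cursors c1@2 c2@5 c3@10, authorship 11.22...33..
After op 6 (move_right): buffer="oyyoyjfzoylv" (len 12), cursors c1@3 c2@6 c3@11, authorship 11.22...33..
After op 7 (delete): buffer="oyoyfzoyv" (len 9), cursors c1@2 c2@4 c3@8, authorship 1122..33.
After op 8 (insert('y')): buffer="oyyoyyfzoyyv" (len 12), cursors c1@3 c2@6 c3@11, authorship 111222..333.

Answer: oyyoyyfzoyyv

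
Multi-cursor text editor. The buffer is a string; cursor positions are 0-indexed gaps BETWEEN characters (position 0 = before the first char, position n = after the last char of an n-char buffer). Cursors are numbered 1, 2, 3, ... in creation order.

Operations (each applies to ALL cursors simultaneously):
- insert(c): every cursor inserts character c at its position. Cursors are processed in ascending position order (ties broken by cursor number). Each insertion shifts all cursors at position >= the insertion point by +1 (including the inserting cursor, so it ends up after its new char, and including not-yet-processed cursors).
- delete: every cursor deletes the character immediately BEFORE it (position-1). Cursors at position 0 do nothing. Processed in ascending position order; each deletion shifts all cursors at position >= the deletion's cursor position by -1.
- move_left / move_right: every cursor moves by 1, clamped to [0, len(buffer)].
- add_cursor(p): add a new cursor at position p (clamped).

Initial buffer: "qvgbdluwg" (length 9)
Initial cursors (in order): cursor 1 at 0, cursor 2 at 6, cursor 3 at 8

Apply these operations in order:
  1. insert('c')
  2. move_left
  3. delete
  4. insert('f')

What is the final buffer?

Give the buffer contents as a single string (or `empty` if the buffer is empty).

Answer: fcqvgbdfcufcg

Derivation:
After op 1 (insert('c')): buffer="cqvgbdlcuwcg" (len 12), cursors c1@1 c2@8 c3@11, authorship 1......2..3.
After op 2 (move_left): buffer="cqvgbdlcuwcg" (len 12), cursors c1@0 c2@7 c3@10, authorship 1......2..3.
After op 3 (delete): buffer="cqvgbdcucg" (len 10), cursors c1@0 c2@6 c3@8, authorship 1.....2.3.
After op 4 (insert('f')): buffer="fcqvgbdfcufcg" (len 13), cursors c1@1 c2@8 c3@11, authorship 11.....22.33.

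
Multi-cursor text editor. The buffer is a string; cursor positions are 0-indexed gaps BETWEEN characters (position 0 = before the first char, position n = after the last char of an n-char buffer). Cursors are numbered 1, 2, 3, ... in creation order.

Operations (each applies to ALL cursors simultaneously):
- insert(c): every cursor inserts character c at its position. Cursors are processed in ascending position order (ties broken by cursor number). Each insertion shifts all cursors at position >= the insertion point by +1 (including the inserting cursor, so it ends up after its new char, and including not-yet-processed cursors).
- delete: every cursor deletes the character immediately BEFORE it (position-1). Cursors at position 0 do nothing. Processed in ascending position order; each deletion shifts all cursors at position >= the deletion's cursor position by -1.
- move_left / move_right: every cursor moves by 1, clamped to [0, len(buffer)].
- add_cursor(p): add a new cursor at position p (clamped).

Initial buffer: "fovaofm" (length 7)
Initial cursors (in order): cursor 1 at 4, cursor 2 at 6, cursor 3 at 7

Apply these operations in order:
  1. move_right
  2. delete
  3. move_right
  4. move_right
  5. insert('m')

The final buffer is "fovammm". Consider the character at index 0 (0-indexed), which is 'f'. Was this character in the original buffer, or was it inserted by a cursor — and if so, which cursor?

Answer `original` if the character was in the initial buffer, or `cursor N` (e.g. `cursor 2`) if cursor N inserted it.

After op 1 (move_right): buffer="fovaofm" (len 7), cursors c1@5 c2@7 c3@7, authorship .......
After op 2 (delete): buffer="fova" (len 4), cursors c1@4 c2@4 c3@4, authorship ....
After op 3 (move_right): buffer="fova" (len 4), cursors c1@4 c2@4 c3@4, authorship ....
After op 4 (move_right): buffer="fova" (len 4), cursors c1@4 c2@4 c3@4, authorship ....
After op 5 (insert('m')): buffer="fovammm" (len 7), cursors c1@7 c2@7 c3@7, authorship ....123
Authorship (.=original, N=cursor N): . . . . 1 2 3
Index 0: author = original

Answer: original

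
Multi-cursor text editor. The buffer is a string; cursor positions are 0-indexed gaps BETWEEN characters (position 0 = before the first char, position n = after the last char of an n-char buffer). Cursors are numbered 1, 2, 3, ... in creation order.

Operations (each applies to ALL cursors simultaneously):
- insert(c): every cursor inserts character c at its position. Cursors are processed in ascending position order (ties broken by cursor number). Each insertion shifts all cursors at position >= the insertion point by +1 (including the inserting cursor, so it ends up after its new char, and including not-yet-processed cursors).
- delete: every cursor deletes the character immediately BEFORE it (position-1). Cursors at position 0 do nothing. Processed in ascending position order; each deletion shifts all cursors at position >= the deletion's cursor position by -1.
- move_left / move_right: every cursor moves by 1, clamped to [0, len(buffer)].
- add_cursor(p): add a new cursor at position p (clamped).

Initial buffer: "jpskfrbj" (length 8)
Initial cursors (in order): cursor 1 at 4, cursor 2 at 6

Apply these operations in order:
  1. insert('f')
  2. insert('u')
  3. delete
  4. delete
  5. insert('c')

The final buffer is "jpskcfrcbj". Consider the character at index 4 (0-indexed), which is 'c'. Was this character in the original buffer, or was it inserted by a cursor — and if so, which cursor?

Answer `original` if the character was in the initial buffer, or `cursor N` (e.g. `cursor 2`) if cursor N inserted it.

After op 1 (insert('f')): buffer="jpskffrfbj" (len 10), cursors c1@5 c2@8, authorship ....1..2..
After op 2 (insert('u')): buffer="jpskfufrfubj" (len 12), cursors c1@6 c2@10, authorship ....11..22..
After op 3 (delete): buffer="jpskffrfbj" (len 10), cursors c1@5 c2@8, authorship ....1..2..
After op 4 (delete): buffer="jpskfrbj" (len 8), cursors c1@4 c2@6, authorship ........
After op 5 (insert('c')): buffer="jpskcfrcbj" (len 10), cursors c1@5 c2@8, authorship ....1..2..
Authorship (.=original, N=cursor N): . . . . 1 . . 2 . .
Index 4: author = 1

Answer: cursor 1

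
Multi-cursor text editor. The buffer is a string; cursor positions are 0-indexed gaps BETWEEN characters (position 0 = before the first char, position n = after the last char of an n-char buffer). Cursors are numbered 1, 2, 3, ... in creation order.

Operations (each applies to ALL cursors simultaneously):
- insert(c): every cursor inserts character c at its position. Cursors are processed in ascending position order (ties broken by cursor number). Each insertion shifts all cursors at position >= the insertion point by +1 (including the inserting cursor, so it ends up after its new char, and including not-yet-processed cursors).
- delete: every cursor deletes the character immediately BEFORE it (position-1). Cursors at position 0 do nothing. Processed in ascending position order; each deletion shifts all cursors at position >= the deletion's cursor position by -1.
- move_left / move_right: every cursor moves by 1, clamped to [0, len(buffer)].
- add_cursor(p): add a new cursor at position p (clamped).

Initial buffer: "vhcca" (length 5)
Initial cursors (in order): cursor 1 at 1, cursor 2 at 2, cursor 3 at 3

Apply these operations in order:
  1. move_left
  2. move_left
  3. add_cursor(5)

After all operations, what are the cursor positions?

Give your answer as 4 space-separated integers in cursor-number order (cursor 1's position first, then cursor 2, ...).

Answer: 0 0 1 5

Derivation:
After op 1 (move_left): buffer="vhcca" (len 5), cursors c1@0 c2@1 c3@2, authorship .....
After op 2 (move_left): buffer="vhcca" (len 5), cursors c1@0 c2@0 c3@1, authorship .....
After op 3 (add_cursor(5)): buffer="vhcca" (len 5), cursors c1@0 c2@0 c3@1 c4@5, authorship .....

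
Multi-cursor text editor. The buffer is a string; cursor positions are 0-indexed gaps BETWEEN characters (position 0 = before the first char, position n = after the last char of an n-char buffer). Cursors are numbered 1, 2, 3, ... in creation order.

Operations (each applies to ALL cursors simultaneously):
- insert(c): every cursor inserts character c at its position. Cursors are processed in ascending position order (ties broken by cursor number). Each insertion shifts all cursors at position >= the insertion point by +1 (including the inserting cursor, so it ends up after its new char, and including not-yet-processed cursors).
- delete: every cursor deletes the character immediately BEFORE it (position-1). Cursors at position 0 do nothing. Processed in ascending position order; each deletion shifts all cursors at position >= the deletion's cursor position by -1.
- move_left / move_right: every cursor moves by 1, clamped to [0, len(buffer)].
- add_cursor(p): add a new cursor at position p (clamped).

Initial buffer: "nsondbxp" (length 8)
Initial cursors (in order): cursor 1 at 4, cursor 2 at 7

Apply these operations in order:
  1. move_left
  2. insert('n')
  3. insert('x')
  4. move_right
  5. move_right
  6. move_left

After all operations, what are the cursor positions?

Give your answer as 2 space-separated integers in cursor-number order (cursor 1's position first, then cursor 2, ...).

Answer: 6 11

Derivation:
After op 1 (move_left): buffer="nsondbxp" (len 8), cursors c1@3 c2@6, authorship ........
After op 2 (insert('n')): buffer="nsonndbnxp" (len 10), cursors c1@4 c2@8, authorship ...1...2..
After op 3 (insert('x')): buffer="nsonxndbnxxp" (len 12), cursors c1@5 c2@10, authorship ...11...22..
After op 4 (move_right): buffer="nsonxndbnxxp" (len 12), cursors c1@6 c2@11, authorship ...11...22..
After op 5 (move_right): buffer="nsonxndbnxxp" (len 12), cursors c1@7 c2@12, authorship ...11...22..
After op 6 (move_left): buffer="nsonxndbnxxp" (len 12), cursors c1@6 c2@11, authorship ...11...22..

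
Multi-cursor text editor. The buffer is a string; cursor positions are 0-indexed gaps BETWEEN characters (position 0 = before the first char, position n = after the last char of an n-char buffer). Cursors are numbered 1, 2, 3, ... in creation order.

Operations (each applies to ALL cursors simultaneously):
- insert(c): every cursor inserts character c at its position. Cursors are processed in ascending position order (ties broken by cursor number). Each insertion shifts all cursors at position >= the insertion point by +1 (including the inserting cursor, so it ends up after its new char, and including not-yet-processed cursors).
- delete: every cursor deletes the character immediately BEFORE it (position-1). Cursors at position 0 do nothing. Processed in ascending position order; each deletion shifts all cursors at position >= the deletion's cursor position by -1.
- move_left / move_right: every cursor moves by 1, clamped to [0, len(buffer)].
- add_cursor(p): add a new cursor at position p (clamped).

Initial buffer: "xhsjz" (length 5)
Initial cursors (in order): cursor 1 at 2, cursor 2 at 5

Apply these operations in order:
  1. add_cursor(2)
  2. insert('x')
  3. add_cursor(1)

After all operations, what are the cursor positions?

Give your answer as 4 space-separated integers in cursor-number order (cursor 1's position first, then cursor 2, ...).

After op 1 (add_cursor(2)): buffer="xhsjz" (len 5), cursors c1@2 c3@2 c2@5, authorship .....
After op 2 (insert('x')): buffer="xhxxsjzx" (len 8), cursors c1@4 c3@4 c2@8, authorship ..13...2
After op 3 (add_cursor(1)): buffer="xhxxsjzx" (len 8), cursors c4@1 c1@4 c3@4 c2@8, authorship ..13...2

Answer: 4 8 4 1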